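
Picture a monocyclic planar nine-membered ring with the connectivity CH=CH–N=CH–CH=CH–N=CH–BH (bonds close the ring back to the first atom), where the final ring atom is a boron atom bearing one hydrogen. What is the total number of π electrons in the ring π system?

8

Check conjugation: each doubly-bonded ring atom is sp² with one p-orbital electron; the doubly-bonded nitrogens are pyridine-type — their lone pairs lie in the ring plane, leaving one electron in the p orbital; the boron has an empty p orbital — every position has a p orbital, so the cyclic π system is continuous.
Adding the contributions, 4 × 2 = 8 from the double-bond units + 0 from the BH atom = 8.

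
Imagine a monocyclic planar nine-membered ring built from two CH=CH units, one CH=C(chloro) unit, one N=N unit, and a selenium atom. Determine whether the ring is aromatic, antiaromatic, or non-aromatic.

Check conjugation: every atom in a ring double bond is sp² and brings one electron to the p orbital; the doubly-bonded nitrogens are pyridine-type — their lone pairs lie in the ring plane, leaving one electron in the p orbital; the selenium donates one lone pair from its p orbital — every position has a p orbital, so the cyclic π system is continuous.
Tallying contributions gives 4 × 2 = 8 from the double-bond units + 2 from the Se atom = 10.
10 = 4(2) + 2, which satisfies Hückel's 4n+2 rule.

Aromatic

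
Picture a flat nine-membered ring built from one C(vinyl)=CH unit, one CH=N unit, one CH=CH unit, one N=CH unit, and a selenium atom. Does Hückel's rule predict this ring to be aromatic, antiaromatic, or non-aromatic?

Every ring atom contributes a p orbital perpendicular to the ring (each doubly-bonded ring atom is sp² with one p-orbital electron; each =N– nitrogen is pyridine-type (lone pair in the sp² plane, one electron in the p orbital); the selenium donates one lone pair from its p orbital), so the π system is cyclic and fully conjugated.
Adding the contributions, 4 × 2 = 8 from the double-bond units + 2 from the Se atom = 10.
That gives a 4n+2 count (10, n = 2).

Aromatic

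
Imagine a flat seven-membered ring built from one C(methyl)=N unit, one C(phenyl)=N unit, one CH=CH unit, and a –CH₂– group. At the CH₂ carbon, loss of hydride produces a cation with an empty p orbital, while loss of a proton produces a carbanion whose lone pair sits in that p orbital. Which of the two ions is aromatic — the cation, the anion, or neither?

The cation

In either ion the ring is fully conjugated: every atom, including the new sp² carbon, supplies a p orbital.
Cation: 3 × 2 + 0 = 6 π electrons → 4(1)+2, aromatic.
Anion: 3 × 2 + 2 = 8 π electrons → 4(2), antiaromatic.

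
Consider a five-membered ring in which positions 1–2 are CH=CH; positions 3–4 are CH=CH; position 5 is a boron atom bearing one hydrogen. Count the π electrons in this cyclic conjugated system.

Every ring atom contributes a p orbital perpendicular to the ring (the double-bond atoms are sp², each contributing one p electron; the boron has an empty p orbital), so the π system is cyclic and fully conjugated.
Adding the contributions, 2 × 2 = 4 from the double-bond units + 0 from the BH atom = 4.
(This ring is borole.)

4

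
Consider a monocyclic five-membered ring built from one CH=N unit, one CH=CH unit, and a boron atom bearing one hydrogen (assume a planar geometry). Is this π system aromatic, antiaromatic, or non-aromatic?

Check conjugation: each doubly-bonded ring atom is sp² with one p-orbital electron; each =N– nitrogen is pyridine-type (lone pair in the sp² plane, one electron in the p orbital); the boron has an empty p orbital — every position has a p orbital, so the cyclic π system is continuous.
π-electron count: 2 × 2 = 4 from the double-bond units + 0 from the BH atom = 4.
4 is a 4n count (n = 1), so the planar conjugated ring is antiaromatic.

Antiaromatic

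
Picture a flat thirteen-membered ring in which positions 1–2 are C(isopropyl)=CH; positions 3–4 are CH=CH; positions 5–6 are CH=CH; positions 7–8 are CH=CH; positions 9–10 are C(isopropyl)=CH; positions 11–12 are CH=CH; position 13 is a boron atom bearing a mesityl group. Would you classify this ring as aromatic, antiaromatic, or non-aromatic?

Antiaromatic

The p orbitals form a continuous loop: every atom in a ring double bond is sp² and brings one electron to the p orbital; the boron has an empty p orbital. The ring is fully conjugated.
Counting π electrons: 6 × 2 = 12 from the double-bond units + 0 from the B(mesityl) atom = 12.
A 4n π count (12, n = 3) in a planar conjugated ring means antiaromatic.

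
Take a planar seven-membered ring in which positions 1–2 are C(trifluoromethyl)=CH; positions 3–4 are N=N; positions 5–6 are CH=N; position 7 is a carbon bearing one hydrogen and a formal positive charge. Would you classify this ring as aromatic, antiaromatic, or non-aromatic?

Check conjugation: every atom in a ring double bond is sp² and brings one electron to the p orbital; each =N– nitrogen is pyridine-type (lone pair in the sp² plane, one electron in the p orbital); the carbocation has an empty p orbital — every position has a p orbital, so the cyclic π system is continuous.
Counting π electrons: 3 × 2 = 6 from the double-bond units + 0 from the CH(+) atom = 6.
Since 6 = 4·1 + 2, the ring meets the 4n+2 criterion.

Aromatic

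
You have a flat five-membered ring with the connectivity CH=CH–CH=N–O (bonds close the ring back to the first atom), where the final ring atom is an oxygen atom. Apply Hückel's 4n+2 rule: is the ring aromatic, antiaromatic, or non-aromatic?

Aromatic

Check conjugation: each doubly-bonded ring atom is sp² with one p-orbital electron; each =N– nitrogen is pyridine-type (lone pair in the sp² plane, one electron in the p orbital); the oxygen donates one lone pair from its p orbital — every position has a p orbital, so the cyclic π system is continuous.
π-electron count: 2 × 2 = 4 from the double-bond units + 2 from the O atom = 6.
Since 6 = 4·1 + 2, the ring meets the 4n+2 criterion.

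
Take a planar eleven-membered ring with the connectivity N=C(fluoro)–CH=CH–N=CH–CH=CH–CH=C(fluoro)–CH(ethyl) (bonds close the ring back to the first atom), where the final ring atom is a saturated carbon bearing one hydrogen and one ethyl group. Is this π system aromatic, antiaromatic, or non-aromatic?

Non-aromatic

The CH(ethyl) position has four σ bonds — that saturated carbon is sp³ and has no p orbital in the ring π system — so the cyclic conjugation is interrupted.
Without a continuous loop of overlapping p orbitals the Hückel electron count never comes into play.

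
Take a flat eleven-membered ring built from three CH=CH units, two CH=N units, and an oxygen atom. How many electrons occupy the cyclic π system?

12

Check conjugation: every atom in a ring double bond is sp² and brings one electron to the p orbital; each sp² =N– keeps its lone pair in-plane and puts one electron into the π system; the oxygen donates one lone pair from its p orbital — every position has a p orbital, so the cyclic π system is continuous.
π-electron count: 5 × 2 = 10 from the double-bond units + 2 from the O atom = 12.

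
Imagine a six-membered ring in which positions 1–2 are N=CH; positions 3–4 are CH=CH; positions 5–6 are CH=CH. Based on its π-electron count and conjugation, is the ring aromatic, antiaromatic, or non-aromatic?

Aromatic

All ring atoms are sp² and supply a p orbital to the ring (each doubly-bonded ring atom is sp² with one p-orbital electron; each =N– nitrogen is pyridine-type (lone pair in the sp² plane, one electron in the p orbital)); the conjugation is uninterrupted.
Counting π electrons: 3 × 2 = 6 from the 3 double-bond units.
That gives a 4n+2 count (6, n = 1).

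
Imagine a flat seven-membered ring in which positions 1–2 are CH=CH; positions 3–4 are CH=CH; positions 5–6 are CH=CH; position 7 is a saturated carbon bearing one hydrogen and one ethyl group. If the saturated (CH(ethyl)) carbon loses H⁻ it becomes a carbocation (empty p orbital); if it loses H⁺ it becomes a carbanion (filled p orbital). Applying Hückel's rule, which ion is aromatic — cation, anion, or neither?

In either ion the ring is fully conjugated: every atom, including the new sp² carbon, supplies a p orbital.
Cation: 3 × 2 + 0 = 6 π electrons → 4(1)+2, aromatic.
Anion: 3 × 2 + 2 = 8 π electrons → 4(2), antiaromatic.

The cation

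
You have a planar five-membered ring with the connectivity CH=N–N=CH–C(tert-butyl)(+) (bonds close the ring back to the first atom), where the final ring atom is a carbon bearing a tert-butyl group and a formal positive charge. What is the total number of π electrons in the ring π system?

4

All ring atoms are sp² and supply a p orbital to the ring (each doubly-bonded ring atom is sp² with one p-orbital electron; the doubly-bonded nitrogens are pyridine-type — their lone pairs lie in the ring plane, leaving one electron in the p orbital; the carbocation has an empty p orbital); the conjugation is uninterrupted.
π-electron count: 2 × 2 = 4 from the double-bond units + 0 from the C(tert-butyl)(+) atom = 4.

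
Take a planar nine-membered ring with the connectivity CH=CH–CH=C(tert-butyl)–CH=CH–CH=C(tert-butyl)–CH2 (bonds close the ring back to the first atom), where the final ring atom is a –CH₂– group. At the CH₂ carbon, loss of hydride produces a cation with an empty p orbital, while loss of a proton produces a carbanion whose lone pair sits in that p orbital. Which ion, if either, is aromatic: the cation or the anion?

The anion

In either ion the ring is fully conjugated: every atom, including the new sp² carbon, supplies a p orbital.
Cation: 4 × 2 + 0 = 8 π electrons → 4(2), antiaromatic.
Anion: 4 × 2 + 2 = 10 π electrons → 4(2)+2, aromatic.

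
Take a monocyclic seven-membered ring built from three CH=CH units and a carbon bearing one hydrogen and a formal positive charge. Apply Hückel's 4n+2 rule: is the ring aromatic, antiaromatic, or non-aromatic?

Aromatic

The p orbitals form a continuous loop: the double-bond atoms are sp², each contributing one p electron; the carbocation has an empty p orbital. The ring is fully conjugated.
Adding the contributions, 3 × 2 = 6 from the double-bond units + 0 from the CH(+) atom = 6.
6 = 4(1) + 2, which satisfies Hückel's 4n+2 rule.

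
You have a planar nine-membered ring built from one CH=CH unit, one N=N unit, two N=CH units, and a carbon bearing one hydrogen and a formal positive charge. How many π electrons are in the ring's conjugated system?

The p orbitals form a continuous loop: the double-bond atoms are sp², each contributing one p electron; each sp² =N– keeps its lone pair in-plane and puts one electron into the π system; the carbocation has an empty p orbital. The ring is fully conjugated.
Counting π electrons: 4 × 2 = 8 from the double-bond units + 0 from the CH(+) atom = 8.

8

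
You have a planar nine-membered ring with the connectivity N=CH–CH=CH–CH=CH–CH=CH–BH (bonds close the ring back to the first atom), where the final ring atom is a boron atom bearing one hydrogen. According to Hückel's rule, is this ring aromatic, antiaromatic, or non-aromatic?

Check conjugation: every atom in a ring double bond is sp² and brings one electron to the p orbital; the doubly-bonded nitrogens are pyridine-type — their lone pairs lie in the ring plane, leaving one electron in the p orbital; the boron has an empty p orbital — every position has a p orbital, so the cyclic π system is continuous.
π-electron count: 4 × 2 = 8 from the double-bond units + 0 from the BH atom = 8.
A 4n π count (8, n = 2) in a planar conjugated ring means antiaromatic.

Antiaromatic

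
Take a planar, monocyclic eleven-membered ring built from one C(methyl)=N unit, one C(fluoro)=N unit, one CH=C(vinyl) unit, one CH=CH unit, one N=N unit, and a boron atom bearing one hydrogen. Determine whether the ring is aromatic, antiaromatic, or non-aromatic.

Aromatic

Every ring atom contributes a p orbital perpendicular to the ring (the double-bond atoms are sp², each contributing one p electron; each =N– nitrogen is pyridine-type (lone pair in the sp² plane, one electron in the p orbital); the boron has an empty p orbital), so the π system is cyclic and fully conjugated.
π-electron count: 5 × 2 = 10 from the double-bond units + 0 from the BH atom = 10.
Since 10 = 4·2 + 2, the ring meets the 4n+2 criterion.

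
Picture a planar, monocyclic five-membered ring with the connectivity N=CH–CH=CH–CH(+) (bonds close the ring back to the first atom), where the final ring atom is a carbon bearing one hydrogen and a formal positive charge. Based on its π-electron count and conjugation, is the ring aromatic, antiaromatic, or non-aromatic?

Antiaromatic

Every ring atom contributes a p orbital perpendicular to the ring (the double-bond atoms are sp², each contributing one p electron; each sp² =N– keeps its lone pair in-plane and puts one electron into the π system; the carbocation has an empty p orbital), so the π system is cyclic and fully conjugated.
Tallying contributions gives 2 × 2 = 4 from the double-bond units + 0 from the CH(+) atom = 4.
With 4 = 4·1 π electrons, Hückel's rule classifies the planar ring as antiaromatic.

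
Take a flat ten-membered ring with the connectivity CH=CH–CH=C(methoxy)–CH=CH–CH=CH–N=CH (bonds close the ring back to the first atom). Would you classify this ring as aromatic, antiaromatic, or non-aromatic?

Aromatic

All ring atoms are sp² and supply a p orbital to the ring (every atom in a ring double bond is sp² and brings one electron to the p orbital; each =N– nitrogen is pyridine-type (lone pair in the sp² plane, one electron in the p orbital)); the conjugation is uninterrupted.
Adding the contributions, 5 × 2 = 10 from the 5 double-bond units.
Since 10 = 4·2 + 2, the ring meets the 4n+2 criterion.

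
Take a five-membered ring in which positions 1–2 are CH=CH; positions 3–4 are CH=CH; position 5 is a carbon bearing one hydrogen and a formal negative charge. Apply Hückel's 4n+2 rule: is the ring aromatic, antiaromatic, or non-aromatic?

Aromatic

Check conjugation: each doubly-bonded ring atom is sp² with one p-orbital electron; the carbanion's lone pair occupies the p orbital — every position has a p orbital, so the cyclic π system is continuous.
π-electron count: 2 × 2 = 4 from the double-bond units + 2 from the CH(-) atom = 6.
6 = 4(1) + 2, which satisfies Hückel's 4n+2 rule.
This is the cyclopentadienyl anion.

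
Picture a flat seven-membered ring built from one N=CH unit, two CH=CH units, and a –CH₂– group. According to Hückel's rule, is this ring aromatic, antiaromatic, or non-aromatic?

Non-aromatic

At the CH2 position, the tetrahedral CH₂ carbon is sp³ and has no p orbital in the ring π system; the ring's p-orbital overlap is broken there.
A ring that is not fully conjugated cannot be aromatic or antiaromatic regardless of its π-electron count.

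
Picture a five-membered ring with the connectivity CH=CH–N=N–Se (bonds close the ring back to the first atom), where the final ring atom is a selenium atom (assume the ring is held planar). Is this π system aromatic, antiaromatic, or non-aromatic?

The p orbitals form a continuous loop: the double-bond atoms are sp², each contributing one p electron; the doubly-bonded nitrogens are pyridine-type — their lone pairs lie in the ring plane, leaving one electron in the p orbital; the selenium donates one lone pair from its p orbital. The ring is fully conjugated.
Counting π electrons: 2 × 2 = 4 from the double-bond units + 2 from the Se atom = 6.
With 6 π electrons (n = 1), the Hückel 4n+2 condition holds.

Aromatic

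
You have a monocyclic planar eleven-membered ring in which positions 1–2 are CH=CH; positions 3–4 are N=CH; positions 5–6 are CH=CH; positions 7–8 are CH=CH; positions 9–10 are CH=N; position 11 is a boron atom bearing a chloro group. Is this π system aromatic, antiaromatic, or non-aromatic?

Aromatic

Every ring atom contributes a p orbital perpendicular to the ring (every atom in a ring double bond is sp² and brings one electron to the p orbital; each sp² =N– keeps its lone pair in-plane and puts one electron into the π system; the boron has an empty p orbital), so the π system is cyclic and fully conjugated.
π-electron count: 5 × 2 = 10 from the double-bond units + 0 from the B(chloro) atom = 10.
With 10 π electrons (n = 2), the Hückel 4n+2 condition holds.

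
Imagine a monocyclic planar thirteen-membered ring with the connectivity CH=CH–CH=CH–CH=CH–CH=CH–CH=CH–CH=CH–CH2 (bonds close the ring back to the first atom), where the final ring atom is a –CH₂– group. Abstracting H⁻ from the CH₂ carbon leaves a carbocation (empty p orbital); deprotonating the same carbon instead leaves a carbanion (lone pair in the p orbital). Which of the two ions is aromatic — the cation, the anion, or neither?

In both ions every ring atom is sp² and contributes a p orbital, so both rings are fully conjugated.
Cation: 6 × 2 + 0 = 12 π electrons → 4(3), antiaromatic.
Anion: 6 × 2 + 2 = 14 π electrons → 4(3)+2, aromatic.

The anion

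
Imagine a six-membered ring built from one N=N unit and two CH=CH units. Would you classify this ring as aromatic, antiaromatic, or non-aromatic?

The p orbitals form a continuous loop: each doubly-bonded ring atom is sp² with one p-orbital electron; each sp² =N– keeps its lone pair in-plane and puts one electron into the π system. The ring is fully conjugated.
π-electron count: 3 × 2 = 6 from the 3 double-bond units.
That gives a 4n+2 count (6, n = 1).

Aromatic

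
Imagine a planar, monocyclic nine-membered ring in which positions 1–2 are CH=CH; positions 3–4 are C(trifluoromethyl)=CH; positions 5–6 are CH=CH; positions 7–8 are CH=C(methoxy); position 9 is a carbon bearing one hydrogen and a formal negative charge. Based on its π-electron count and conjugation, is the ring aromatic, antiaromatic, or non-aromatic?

All ring atoms are sp² and supply a p orbital to the ring (each doubly-bonded ring atom is sp² with one p-orbital electron; the carbanion's lone pair occupies the p orbital); the conjugation is uninterrupted.
Adding the contributions, 4 × 2 = 8 from the double-bond units + 2 from the CH(-) atom = 10.
That gives a 4n+2 count (10, n = 2).

Aromatic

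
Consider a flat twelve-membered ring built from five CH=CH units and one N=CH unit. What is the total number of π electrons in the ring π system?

Every ring atom contributes a p orbital perpendicular to the ring (every atom in a ring double bond is sp² and brings one electron to the p orbital; each sp² =N– keeps its lone pair in-plane and puts one electron into the π system), so the π system is cyclic and fully conjugated.
Counting π electrons: 6 × 2 = 12 from the 6 double-bond units.

12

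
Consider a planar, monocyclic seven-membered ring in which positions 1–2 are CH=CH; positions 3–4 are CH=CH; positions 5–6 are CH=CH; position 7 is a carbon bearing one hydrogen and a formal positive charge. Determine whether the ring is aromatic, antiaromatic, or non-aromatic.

The p orbitals form a continuous loop: each doubly-bonded ring atom is sp² with one p-orbital electron; the carbocation has an empty p orbital. The ring is fully conjugated.
Adding the contributions, 3 × 2 = 6 from the double-bond units + 0 from the CH(+) atom = 6.
With 6 π electrons (n = 1), the Hückel 4n+2 condition holds.

Aromatic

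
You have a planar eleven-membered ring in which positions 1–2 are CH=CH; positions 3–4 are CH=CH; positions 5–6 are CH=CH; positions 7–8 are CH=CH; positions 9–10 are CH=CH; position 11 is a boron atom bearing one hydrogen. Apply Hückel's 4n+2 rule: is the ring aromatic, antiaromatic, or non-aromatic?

Aromatic

The p orbitals form a continuous loop: each doubly-bonded ring atom is sp² with one p-orbital electron; the boron has an empty p orbital. The ring is fully conjugated.
Tallying contributions gives 5 × 2 = 10 from the double-bond units + 0 from the BH atom = 10.
That gives a 4n+2 count (10, n = 2).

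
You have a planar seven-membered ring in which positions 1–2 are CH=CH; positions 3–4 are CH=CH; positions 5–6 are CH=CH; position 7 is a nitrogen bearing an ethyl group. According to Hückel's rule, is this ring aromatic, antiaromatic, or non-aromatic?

Antiaromatic

Every ring atom contributes a p orbital perpendicular to the ring (the double-bond atoms are sp², each contributing one p electron; the pyrrole-type nitrogen donates its lone pair from the p orbital), so the π system is cyclic and fully conjugated.
Tallying contributions gives 3 × 2 = 6 from the double-bond units + 2 from the N(ethyl) atom = 8.
8 = 4(2); a planar, fully conjugated 4n system is antiaromatic.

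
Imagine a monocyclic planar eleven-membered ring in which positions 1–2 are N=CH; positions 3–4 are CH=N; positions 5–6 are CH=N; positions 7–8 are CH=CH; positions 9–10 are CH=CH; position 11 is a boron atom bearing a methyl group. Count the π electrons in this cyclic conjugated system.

10

Check conjugation: the double-bond atoms are sp², each contributing one p electron; each =N– nitrogen is pyridine-type (lone pair in the sp² plane, one electron in the p orbital); the boron has an empty p orbital — every position has a p orbital, so the cyclic π system is continuous.
π-electron count: 5 × 2 = 10 from the double-bond units + 0 from the B(methyl) atom = 10.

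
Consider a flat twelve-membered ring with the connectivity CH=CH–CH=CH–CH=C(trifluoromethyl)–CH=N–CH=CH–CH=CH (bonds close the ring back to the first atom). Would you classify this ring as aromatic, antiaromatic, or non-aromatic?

Antiaromatic

Every ring atom contributes a p orbital perpendicular to the ring (the double-bond atoms are sp², each contributing one p electron; the doubly-bonded nitrogens are pyridine-type — their lone pairs lie in the ring plane, leaving one electron in the p orbital), so the π system is cyclic and fully conjugated.
Tallying contributions gives 6 × 2 = 12 from the 6 double-bond units.
12 = 4(3); a planar, fully conjugated 4n system is antiaromatic.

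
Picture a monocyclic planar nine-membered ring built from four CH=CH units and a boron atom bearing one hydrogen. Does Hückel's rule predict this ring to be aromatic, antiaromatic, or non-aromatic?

Antiaromatic

Check conjugation: every atom in a ring double bond is sp² and brings one electron to the p orbital; the boron has an empty p orbital — every position has a p orbital, so the cyclic π system is continuous.
Tallying contributions gives 4 × 2 = 8 from the double-bond units + 0 from the BH atom = 8.
A 4n π count (8, n = 2) in a planar conjugated ring means antiaromatic.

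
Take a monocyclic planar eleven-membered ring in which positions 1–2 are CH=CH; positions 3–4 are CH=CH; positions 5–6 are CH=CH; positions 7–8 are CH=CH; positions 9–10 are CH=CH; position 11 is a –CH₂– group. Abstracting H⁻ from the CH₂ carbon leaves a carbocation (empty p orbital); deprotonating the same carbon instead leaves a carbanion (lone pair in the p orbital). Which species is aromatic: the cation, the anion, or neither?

The cation

In either ion the ring is fully conjugated: every atom, including the new sp² carbon, supplies a p orbital.
Cation: 5 × 2 + 0 = 10 π electrons → 4(2)+2, aromatic.
Anion: 5 × 2 + 2 = 12 π electrons → 4(3), antiaromatic.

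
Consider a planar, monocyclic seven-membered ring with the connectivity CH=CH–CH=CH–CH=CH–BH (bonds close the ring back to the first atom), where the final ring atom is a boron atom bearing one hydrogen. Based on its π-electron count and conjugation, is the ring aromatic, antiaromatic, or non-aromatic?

The p orbitals form a continuous loop: the double-bond atoms are sp², each contributing one p electron; the boron has an empty p orbital. The ring is fully conjugated.
Tallying contributions gives 3 × 2 = 6 from the double-bond units + 0 from the BH atom = 6.
With 6 π electrons (n = 1), the Hückel 4n+2 condition holds.

Aromatic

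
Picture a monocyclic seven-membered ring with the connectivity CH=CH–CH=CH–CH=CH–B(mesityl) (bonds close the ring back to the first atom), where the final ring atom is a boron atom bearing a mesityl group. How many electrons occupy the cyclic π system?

6

Check conjugation: the double-bond atoms are sp², each contributing one p electron; the boron has an empty p orbital — every position has a p orbital, so the cyclic π system is continuous.
π-electron count: 3 × 2 = 6 from the double-bond units + 0 from the B(mesityl) atom = 6.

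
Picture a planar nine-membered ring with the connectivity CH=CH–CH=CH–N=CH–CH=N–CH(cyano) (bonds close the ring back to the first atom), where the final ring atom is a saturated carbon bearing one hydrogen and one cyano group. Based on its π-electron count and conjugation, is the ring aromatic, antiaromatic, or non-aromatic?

Because that saturated carbon is sp³ and has no p orbital in the ring π system at the CH(cyano) position, the π system cannot extend all the way around the ring.
Broken conjugation rules out both aromaticity and antiaromaticity.

Non-aromatic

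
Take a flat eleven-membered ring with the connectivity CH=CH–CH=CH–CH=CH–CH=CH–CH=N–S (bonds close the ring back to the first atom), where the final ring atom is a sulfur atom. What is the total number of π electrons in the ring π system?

12

The p orbitals form a continuous loop: each doubly-bonded ring atom is sp² with one p-orbital electron; each =N– nitrogen is pyridine-type (lone pair in the sp² plane, one electron in the p orbital); the sulfur donates one lone pair from its p orbital. The ring is fully conjugated.
Adding the contributions, 5 × 2 = 10 from the double-bond units + 2 from the S atom = 12.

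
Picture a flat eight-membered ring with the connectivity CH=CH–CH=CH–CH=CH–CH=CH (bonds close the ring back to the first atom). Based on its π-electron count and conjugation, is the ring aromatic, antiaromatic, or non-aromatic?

Antiaromatic

All ring atoms are sp² and supply a p orbital to the ring (every atom in a ring double bond is sp² and brings one electron to the p orbital); the conjugation is uninterrupted.
Tallying contributions gives 4 × 2 = 8 from the 4 double-bond units.
With 8 = 4·2 π electrons, Hückel's rule classifies the planar ring as antiaromatic.
(The species described is cyclooctatetraene.)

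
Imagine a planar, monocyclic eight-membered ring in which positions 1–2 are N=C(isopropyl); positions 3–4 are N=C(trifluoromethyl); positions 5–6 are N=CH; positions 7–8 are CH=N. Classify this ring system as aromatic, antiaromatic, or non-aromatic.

The p orbitals form a continuous loop: every atom in a ring double bond is sp² and brings one electron to the p orbital; each =N– nitrogen is pyridine-type (lone pair in the sp² plane, one electron in the p orbital). The ring is fully conjugated.
π-electron count: 4 × 2 = 8 from the 4 double-bond units.
With 8 = 4·2 π electrons, Hückel's rule classifies the planar ring as antiaromatic.

Antiaromatic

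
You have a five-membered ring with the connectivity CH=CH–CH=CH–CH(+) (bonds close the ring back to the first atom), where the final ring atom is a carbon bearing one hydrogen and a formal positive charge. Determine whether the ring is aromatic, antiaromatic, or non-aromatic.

Antiaromatic

All ring atoms are sp² and supply a p orbital to the ring (each doubly-bonded ring atom is sp² with one p-orbital electron; the carbocation has an empty p orbital); the conjugation is uninterrupted.
Tallying contributions gives 2 × 2 = 4 from the double-bond units + 0 from the CH(+) atom = 4.
4 is a 4n count (n = 1), so the planar conjugated ring is antiaromatic.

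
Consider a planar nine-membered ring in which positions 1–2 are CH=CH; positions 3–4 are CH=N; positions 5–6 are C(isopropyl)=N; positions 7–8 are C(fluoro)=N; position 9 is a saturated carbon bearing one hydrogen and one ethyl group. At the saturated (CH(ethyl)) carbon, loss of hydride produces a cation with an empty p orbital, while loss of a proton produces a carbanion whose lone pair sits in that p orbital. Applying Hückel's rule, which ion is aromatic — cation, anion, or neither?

Both ions have a continuous loop of p orbitals — each ring atom is sp².
Cation: 4 × 2 + 0 = 8 π electrons → 4(2), antiaromatic.
Anion: 4 × 2 + 2 = 10 π electrons → 4(2)+2, aromatic.

The anion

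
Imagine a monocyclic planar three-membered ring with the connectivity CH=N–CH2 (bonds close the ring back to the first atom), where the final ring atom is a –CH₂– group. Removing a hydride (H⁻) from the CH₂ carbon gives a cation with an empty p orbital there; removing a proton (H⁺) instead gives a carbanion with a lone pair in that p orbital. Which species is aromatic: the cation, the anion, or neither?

The cation

In either ion the ring is fully conjugated: every atom, including the new sp² carbon, supplies a p orbital.
Cation: 1 × 2 + 0 = 2 π electrons → 4(0)+2, aromatic.
Anion: 1 × 2 + 2 = 4 π electrons → 4(1), antiaromatic.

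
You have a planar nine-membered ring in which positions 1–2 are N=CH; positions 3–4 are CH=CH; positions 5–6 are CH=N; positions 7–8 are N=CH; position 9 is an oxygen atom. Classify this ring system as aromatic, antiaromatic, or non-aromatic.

Aromatic

Every ring atom contributes a p orbital perpendicular to the ring (each doubly-bonded ring atom is sp² with one p-orbital electron; each sp² =N– keeps its lone pair in-plane and puts one electron into the π system; the oxygen donates one lone pair from its p orbital), so the π system is cyclic and fully conjugated.
Adding the contributions, 4 × 2 = 8 from the double-bond units + 2 from the O atom = 10.
That gives a 4n+2 count (10, n = 2).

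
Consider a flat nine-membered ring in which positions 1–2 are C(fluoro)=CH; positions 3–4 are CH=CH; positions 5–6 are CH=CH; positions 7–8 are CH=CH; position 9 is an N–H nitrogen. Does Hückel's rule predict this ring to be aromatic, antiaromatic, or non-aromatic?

Aromatic

All ring atoms are sp² and supply a p orbital to the ring (the double-bond atoms are sp², each contributing one p electron; the pyrrole-type nitrogen donates its lone pair from the p orbital); the conjugation is uninterrupted.
Tallying contributions gives 4 × 2 = 8 from the double-bond units + 2 from the NH atom = 10.
10 = 4(2) + 2, which satisfies Hückel's 4n+2 rule.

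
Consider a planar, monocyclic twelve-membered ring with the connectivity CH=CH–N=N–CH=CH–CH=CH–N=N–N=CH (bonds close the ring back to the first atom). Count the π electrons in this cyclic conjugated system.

Every ring atom contributes a p orbital perpendicular to the ring (every atom in a ring double bond is sp² and brings one electron to the p orbital; each sp² =N– keeps its lone pair in-plane and puts one electron into the π system), so the π system is cyclic and fully conjugated.
π-electron count: 6 × 2 = 12 from the 6 double-bond units.

12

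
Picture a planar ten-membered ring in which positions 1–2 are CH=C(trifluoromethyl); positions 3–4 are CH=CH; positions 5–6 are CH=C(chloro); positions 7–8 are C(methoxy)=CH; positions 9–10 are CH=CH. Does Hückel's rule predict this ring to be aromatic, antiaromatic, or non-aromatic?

Aromatic

Check conjugation: the double-bond atoms are sp², each contributing one p electron — every position has a p orbital, so the cyclic π system is continuous.
Adding the contributions, 5 × 2 = 10 from the 5 double-bond units.
With 10 π electrons (n = 2), the Hückel 4n+2 condition holds.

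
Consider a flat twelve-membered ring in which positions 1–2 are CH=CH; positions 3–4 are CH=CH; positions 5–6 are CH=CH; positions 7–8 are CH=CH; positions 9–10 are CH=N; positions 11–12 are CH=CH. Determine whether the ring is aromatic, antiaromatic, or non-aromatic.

All ring atoms are sp² and supply a p orbital to the ring (every atom in a ring double bond is sp² and brings one electron to the p orbital; each =N– nitrogen is pyridine-type (lone pair in the sp² plane, one electron in the p orbital)); the conjugation is uninterrupted.
π-electron count: 6 × 2 = 12 from the 6 double-bond units.
12 is a 4n count (n = 3), so the planar conjugated ring is antiaromatic.

Antiaromatic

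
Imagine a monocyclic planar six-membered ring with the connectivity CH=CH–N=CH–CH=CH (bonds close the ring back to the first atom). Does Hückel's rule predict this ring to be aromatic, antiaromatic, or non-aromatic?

Check conjugation: each doubly-bonded ring atom is sp² with one p-orbital electron; the doubly-bonded nitrogens are pyridine-type — their lone pairs lie in the ring plane, leaving one electron in the p orbital — every position has a p orbital, so the cyclic π system is continuous.
Adding the contributions, 3 × 2 = 6 from the 3 double-bond units.
Since 6 = 4·1 + 2, the ring meets the 4n+2 criterion.

Aromatic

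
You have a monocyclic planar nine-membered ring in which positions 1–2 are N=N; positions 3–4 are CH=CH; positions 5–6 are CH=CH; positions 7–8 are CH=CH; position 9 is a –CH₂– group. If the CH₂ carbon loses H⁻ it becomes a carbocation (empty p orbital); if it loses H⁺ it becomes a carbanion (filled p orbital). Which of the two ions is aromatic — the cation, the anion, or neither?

In both ions every ring atom is sp² and contributes a p orbital, so both rings are fully conjugated.
Cation: 4 × 2 + 0 = 8 π electrons → 4(2), antiaromatic.
Anion: 4 × 2 + 2 = 10 π electrons → 4(2)+2, aromatic.

The anion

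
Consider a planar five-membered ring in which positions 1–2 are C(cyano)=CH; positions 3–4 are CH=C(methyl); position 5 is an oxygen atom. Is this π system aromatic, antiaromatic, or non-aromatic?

The p orbitals form a continuous loop: every atom in a ring double bond is sp² and brings one electron to the p orbital; the oxygen donates one lone pair from its p orbital. The ring is fully conjugated.
π-electron count: 2 × 2 = 4 from the double-bond units + 2 from the O atom = 6.
That gives a 4n+2 count (6, n = 1).

Aromatic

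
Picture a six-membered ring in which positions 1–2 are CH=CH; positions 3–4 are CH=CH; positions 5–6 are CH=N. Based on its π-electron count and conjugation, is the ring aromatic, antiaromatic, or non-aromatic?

Aromatic

Check conjugation: each doubly-bonded ring atom is sp² with one p-orbital electron; each =N– nitrogen is pyridine-type (lone pair in the sp² plane, one electron in the p orbital) — every position has a p orbital, so the cyclic π system is continuous.
π-electron count: 3 × 2 = 6 from the 3 double-bond units.
Since 6 = 4·1 + 2, the ring meets the 4n+2 criterion.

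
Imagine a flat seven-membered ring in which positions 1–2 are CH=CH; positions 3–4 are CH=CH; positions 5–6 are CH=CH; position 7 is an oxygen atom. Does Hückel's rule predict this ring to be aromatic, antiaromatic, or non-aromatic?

Antiaromatic

The p orbitals form a continuous loop: every atom in a ring double bond is sp² and brings one electron to the p orbital; the oxygen donates one lone pair from its p orbital. The ring is fully conjugated.
Counting π electrons: 3 × 2 = 6 from the double-bond units + 2 from the O atom = 8.
A 4n π count (8, n = 2) in a planar conjugated ring means antiaromatic.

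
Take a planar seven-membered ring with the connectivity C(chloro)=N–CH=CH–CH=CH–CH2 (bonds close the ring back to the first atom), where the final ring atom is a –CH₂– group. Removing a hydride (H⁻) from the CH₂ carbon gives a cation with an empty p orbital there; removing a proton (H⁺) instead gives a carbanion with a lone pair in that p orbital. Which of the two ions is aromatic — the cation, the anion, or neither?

Once that carbon is sp², every ring atom has a p orbital and both ions are fully conjugated.
Cation: 3 × 2 + 0 = 6 π electrons → 4(1)+2, aromatic.
Anion: 3 × 2 + 2 = 8 π electrons → 4(2), antiaromatic.

The cation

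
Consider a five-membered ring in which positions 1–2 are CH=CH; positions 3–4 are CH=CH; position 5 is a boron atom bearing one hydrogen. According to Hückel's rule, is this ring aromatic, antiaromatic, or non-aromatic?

Every ring atom contributes a p orbital perpendicular to the ring (every atom in a ring double bond is sp² and brings one electron to the p orbital; the boron has an empty p orbital), so the π system is cyclic and fully conjugated.
Adding the contributions, 2 × 2 = 4 from the double-bond units + 0 from the BH atom = 4.
With 4 = 4·1 π electrons, Hückel's rule classifies the planar ring as antiaromatic.
(The species described is borole.)

Antiaromatic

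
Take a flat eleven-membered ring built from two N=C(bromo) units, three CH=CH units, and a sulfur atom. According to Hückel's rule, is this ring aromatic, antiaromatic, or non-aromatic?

Antiaromatic

All ring atoms are sp² and supply a p orbital to the ring (each doubly-bonded ring atom is sp² with one p-orbital electron; each =N– nitrogen is pyridine-type (lone pair in the sp² plane, one electron in the p orbital); the sulfur donates one lone pair from its p orbital); the conjugation is uninterrupted.
Counting π electrons: 5 × 2 = 10 from the double-bond units + 2 from the S atom = 12.
A 4n π count (12, n = 3) in a planar conjugated ring means antiaromatic.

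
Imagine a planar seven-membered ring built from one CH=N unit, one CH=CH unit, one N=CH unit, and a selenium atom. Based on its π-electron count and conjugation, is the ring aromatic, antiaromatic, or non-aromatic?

Antiaromatic

Every ring atom contributes a p orbital perpendicular to the ring (each doubly-bonded ring atom is sp² with one p-orbital electron; each =N– nitrogen is pyridine-type (lone pair in the sp² plane, one electron in the p orbital); the selenium donates one lone pair from its p orbital), so the π system is cyclic and fully conjugated.
π-electron count: 3 × 2 = 6 from the double-bond units + 2 from the Se atom = 8.
8 = 4(2); a planar, fully conjugated 4n system is antiaromatic.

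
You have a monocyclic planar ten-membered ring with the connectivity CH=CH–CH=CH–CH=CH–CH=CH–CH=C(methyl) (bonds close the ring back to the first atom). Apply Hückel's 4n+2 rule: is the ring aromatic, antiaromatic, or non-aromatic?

Check conjugation: each doubly-bonded ring atom is sp² with one p-orbital electron — every position has a p orbital, so the cyclic π system is continuous.
Counting π electrons: 5 × 2 = 10 from the 5 double-bond units.
Since 10 = 4·2 + 2, the ring meets the 4n+2 criterion.

Aromatic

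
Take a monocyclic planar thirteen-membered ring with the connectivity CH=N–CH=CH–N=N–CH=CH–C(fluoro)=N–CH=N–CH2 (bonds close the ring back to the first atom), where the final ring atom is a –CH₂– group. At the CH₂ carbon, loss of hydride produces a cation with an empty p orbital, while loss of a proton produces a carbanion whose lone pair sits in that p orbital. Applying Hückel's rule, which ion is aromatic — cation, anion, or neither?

Once that carbon is sp², every ring atom has a p orbital and both ions are fully conjugated.
Cation: 6 × 2 + 0 = 12 π electrons → 4(3), antiaromatic.
Anion: 6 × 2 + 2 = 14 π electrons → 4(3)+2, aromatic.

The anion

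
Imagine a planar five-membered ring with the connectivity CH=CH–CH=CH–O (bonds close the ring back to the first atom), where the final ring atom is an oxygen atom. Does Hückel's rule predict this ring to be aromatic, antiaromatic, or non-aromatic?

The p orbitals form a continuous loop: each doubly-bonded ring atom is sp² with one p-orbital electron; the oxygen donates one lone pair from its p orbital. The ring is fully conjugated.
Counting π electrons: 2 × 2 = 4 from the double-bond units + 2 from the O atom = 6.
Since 6 = 4·1 + 2, the ring meets the 4n+2 criterion.
This is furan.

Aromatic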